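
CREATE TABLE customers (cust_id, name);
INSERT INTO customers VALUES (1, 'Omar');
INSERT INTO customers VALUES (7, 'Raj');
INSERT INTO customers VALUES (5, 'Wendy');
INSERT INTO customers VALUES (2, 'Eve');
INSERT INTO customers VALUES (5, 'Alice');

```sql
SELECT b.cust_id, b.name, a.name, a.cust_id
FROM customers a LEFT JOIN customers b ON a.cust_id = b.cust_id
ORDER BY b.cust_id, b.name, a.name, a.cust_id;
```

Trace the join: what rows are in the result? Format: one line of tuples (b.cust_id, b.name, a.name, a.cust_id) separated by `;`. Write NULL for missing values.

LEFT JOIN keeps every row from `customers a`; unmatched rows get NULL for `customers b`'s columns.
Matching on a.cust_id = b.cust_id.
Matched pairs: 7; unmatched a rows kept: 0.

(1, Omar, Omar, 1); (2, Eve, Eve, 2); (5, Alice, Alice, 5); (5, Alice, Wendy, 5); (5, Wendy, Alice, 5); (5, Wendy, Wendy, 5); (7, Raj, Raj, 7)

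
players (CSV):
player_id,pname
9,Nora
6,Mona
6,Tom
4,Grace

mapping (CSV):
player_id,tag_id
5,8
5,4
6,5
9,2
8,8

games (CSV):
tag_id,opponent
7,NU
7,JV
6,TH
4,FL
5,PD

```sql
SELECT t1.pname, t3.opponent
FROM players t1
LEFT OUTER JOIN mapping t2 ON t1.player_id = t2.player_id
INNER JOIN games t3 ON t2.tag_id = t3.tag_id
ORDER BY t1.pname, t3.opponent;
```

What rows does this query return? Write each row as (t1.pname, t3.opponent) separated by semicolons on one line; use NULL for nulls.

Joins associate left-to-right: players LEFT JOIN mapping on player_id gives 4 intermediate row(s).
Then INNER JOIN `games t3` on tag_id: keep only rows whose t2.tag_id appears in t3.

(Mona, PD); (Tom, PD)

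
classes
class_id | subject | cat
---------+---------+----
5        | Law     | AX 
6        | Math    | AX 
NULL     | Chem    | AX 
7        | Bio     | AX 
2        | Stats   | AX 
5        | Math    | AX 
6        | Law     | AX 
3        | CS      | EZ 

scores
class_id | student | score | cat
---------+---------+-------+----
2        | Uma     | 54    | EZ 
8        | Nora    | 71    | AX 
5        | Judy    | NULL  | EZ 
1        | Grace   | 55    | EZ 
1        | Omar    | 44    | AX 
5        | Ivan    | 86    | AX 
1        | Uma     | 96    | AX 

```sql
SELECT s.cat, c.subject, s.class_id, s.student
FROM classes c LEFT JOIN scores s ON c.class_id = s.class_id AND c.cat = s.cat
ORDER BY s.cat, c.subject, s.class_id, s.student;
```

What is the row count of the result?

8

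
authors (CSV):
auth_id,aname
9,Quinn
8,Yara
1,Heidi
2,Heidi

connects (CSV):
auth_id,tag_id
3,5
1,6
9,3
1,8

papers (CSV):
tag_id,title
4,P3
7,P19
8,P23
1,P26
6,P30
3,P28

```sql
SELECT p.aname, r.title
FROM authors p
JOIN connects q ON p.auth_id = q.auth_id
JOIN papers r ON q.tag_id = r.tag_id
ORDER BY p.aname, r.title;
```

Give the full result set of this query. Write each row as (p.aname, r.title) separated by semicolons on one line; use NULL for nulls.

(Heidi, P23); (Heidi, P30); (Quinn, P28)

Evaluate left to right. First `authors p INNER JOIN connects q` on auth_id: 3 row(s).
Then INNER JOIN `papers r` on tag_id: keep only rows whose q.tag_id appears in r.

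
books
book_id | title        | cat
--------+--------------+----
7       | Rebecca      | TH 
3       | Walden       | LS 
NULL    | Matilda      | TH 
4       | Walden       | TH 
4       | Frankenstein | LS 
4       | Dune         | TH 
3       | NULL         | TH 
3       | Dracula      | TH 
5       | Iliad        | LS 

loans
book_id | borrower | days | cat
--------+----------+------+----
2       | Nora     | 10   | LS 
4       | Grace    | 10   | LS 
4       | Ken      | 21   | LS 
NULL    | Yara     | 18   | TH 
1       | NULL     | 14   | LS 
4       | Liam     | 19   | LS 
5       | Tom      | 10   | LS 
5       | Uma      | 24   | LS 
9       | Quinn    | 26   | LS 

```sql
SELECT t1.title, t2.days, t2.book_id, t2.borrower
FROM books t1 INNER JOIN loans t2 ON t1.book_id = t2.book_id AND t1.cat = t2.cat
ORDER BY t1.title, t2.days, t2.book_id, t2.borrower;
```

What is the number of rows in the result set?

5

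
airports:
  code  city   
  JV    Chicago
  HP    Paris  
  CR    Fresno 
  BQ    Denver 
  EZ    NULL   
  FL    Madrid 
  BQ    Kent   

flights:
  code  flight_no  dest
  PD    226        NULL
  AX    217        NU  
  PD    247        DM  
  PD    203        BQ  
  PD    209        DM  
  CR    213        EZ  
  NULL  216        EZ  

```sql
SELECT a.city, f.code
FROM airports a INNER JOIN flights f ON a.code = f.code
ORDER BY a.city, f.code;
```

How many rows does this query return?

INNER JOIN keeps only pairs where the ON condition holds.
Matching on a.code = f.code. A NULL in a compared column never satisfies the condition.
- a (code=JV) has no partner → excluded.
- a (code=HP) has no partner → excluded.
- a (code=CR) pairs with 1 row(s) of f.
- a (code=BQ) has no partner → excluded.
- a (code=EZ) has no partner → excluded.
- a (code=FL) has no partner → excluded.
- a (code=BQ) has no partner → excluded.
Total: 1 rows.

1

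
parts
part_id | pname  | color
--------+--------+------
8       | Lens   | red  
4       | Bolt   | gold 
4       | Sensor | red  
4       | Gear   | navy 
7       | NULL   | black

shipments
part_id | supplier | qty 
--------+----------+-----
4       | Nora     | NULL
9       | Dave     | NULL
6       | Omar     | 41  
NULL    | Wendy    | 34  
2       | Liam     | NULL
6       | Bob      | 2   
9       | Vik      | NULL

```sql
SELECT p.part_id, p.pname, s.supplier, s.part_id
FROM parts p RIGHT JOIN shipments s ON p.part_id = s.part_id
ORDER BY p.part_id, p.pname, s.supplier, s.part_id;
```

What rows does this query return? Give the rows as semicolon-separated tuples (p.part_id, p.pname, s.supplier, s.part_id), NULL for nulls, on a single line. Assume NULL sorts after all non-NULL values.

(4, Bolt, Nora, 4); (4, Gear, Nora, 4); (4, Sensor, Nora, 4); (NULL, NULL, Bob, 6); (NULL, NULL, Dave, 9); (NULL, NULL, Liam, 2); (NULL, NULL, Omar, 6); (NULL, NULL, Vik, 9); (NULL, NULL, Wendy, NULL)

RIGHT JOIN keeps every row from `shipments`; unmatched rows get NULL for `parts`'s columns.
Matching on p.part_id = s.part_id. A NULL in a compared column never satisfies the condition.
Matched pairs: 3; unmatched s rows kept: 6.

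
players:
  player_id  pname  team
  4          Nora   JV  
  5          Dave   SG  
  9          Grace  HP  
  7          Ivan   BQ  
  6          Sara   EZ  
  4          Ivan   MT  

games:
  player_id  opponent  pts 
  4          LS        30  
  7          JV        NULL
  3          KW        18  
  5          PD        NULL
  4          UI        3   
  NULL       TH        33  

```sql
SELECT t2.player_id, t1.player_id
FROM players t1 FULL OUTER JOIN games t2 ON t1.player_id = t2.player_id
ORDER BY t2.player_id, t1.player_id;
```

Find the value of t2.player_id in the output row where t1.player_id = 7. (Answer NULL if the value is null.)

7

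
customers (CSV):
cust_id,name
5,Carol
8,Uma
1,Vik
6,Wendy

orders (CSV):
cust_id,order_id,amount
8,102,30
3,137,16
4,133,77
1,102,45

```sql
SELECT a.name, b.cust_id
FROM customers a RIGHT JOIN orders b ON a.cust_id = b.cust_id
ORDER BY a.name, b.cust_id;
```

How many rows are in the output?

RIGHT JOIN keeps every row from `orders`; unmatched rows get NULL for `customers`'s columns.
Matching on a.cust_id = b.cust_id.
Matched pairs: 2; unmatched b rows kept: 2.
Total: 2 matched + 2 padded = 4 rows.

4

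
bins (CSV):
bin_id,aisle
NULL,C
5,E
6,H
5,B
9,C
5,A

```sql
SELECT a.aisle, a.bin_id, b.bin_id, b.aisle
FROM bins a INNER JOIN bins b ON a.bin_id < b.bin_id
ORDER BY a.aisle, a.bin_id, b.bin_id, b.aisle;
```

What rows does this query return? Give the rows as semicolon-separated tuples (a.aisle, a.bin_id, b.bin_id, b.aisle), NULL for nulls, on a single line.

INNER JOIN keeps only pairs where the ON condition holds.
Matching on a.bin_id < b.bin_id. A NULL in a compared column never satisfies the condition.
- a row (bin_id=NULL): no match → dropped.
- a row (bin_id=5): matches 2 b row(s) → 2 output row(s).
- a row (bin_id=6): matches 1 b row(s) → 1 output row(s).
- a row (bin_id=5): matches 2 b row(s) → 2 output row(s).
- a row (bin_id=9): no match → dropped.
- a row (bin_id=5): matches 2 b row(s) → 2 output row(s).
After projecting and ordering:
a.aisle | a.bin_id | b.bin_id | b.aisle
A | 5 | 6 | H
A | 5 | 9 | C
B | 5 | 6 | H
B | 5 | 9 | C
E | 5 | 6 | H
E | 5 | 9 | C
H | 6 | 9 | C

(A, 5, 6, H); (A, 5, 9, C); (B, 5, 6, H); (B, 5, 9, C); (E, 5, 6, H); (E, 5, 9, C); (H, 6, 9, C)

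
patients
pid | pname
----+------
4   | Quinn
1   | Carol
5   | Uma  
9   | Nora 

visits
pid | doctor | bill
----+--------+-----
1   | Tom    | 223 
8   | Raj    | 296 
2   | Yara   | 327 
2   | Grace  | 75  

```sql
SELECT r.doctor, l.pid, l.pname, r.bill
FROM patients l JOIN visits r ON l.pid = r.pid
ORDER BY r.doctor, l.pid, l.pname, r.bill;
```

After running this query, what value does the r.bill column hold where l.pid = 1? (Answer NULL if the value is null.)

223

INNER JOIN keeps only pairs where the ON condition holds.
Matching on l.pid = r.pid.
Matched pairs: 1.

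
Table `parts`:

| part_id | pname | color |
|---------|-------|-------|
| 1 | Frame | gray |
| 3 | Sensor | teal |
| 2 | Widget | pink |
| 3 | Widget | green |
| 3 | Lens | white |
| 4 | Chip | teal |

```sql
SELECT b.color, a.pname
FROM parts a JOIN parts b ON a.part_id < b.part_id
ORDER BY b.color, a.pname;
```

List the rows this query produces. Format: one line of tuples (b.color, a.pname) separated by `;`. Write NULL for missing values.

(green, Frame); (green, Widget); (pink, Frame); (teal, Frame); (teal, Frame); (teal, Lens); (teal, Sensor); (teal, Widget); (teal, Widget); (teal, Widget); (white, Frame); (white, Widget)

INNER JOIN keeps only pairs where the ON condition holds.
Matching on a.part_id < b.part_id.
- a row (part_id=1): matches 5 b row(s) → 5 output row(s).
- a row (part_id=3): matches 1 b row(s) → 1 output row(s).
- a row (part_id=2): matches 4 b row(s) → 4 output row(s).
- a row (part_id=3): matches 1 b row(s) → 1 output row(s).
- a row (part_id=3): matches 1 b row(s) → 1 output row(s).
- a row (part_id=4): no match → dropped.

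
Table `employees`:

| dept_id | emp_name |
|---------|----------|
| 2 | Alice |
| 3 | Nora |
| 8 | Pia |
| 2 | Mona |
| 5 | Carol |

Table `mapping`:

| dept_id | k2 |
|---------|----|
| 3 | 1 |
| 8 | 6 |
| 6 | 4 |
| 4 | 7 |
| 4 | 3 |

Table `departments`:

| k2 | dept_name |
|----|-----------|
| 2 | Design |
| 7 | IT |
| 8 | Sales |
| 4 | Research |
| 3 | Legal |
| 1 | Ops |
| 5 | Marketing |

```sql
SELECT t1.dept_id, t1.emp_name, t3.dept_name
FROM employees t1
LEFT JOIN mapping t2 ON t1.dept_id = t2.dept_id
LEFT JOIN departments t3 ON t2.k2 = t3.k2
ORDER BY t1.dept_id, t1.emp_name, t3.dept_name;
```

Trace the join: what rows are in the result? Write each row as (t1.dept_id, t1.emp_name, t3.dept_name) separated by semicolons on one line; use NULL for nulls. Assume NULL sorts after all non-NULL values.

(2, Alice, NULL); (2, Mona, NULL); (3, Nora, Ops); (5, Carol, NULL); (8, Pia, NULL)

Joins associate left-to-right: employees LEFT JOIN mapping on dept_id gives 5 intermediate row(s).
Then LEFT JOIN `departments t3` on k2: each of those 5 rows is kept; rows whose t2.k2 has no match in t3 get NULL for t3's columns.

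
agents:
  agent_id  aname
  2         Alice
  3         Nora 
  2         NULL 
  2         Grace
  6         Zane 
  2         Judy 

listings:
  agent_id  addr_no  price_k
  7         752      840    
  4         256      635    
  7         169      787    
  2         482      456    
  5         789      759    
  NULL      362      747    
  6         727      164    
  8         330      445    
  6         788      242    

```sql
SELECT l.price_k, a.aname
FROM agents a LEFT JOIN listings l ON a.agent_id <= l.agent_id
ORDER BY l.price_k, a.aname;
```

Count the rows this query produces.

LEFT JOIN keeps every row from `agents`; unmatched rows get NULL for `listings`'s columns.
Matching on a.agent_id <= l.agent_id. A NULL in a compared column never satisfies the condition.
- a[0] agent_id=2 → 8 match(es) in l → 8 row(s).
- a[1] agent_id=3 → 7 match(es) in l → 7 row(s).
- a[2] agent_id=2 → 8 match(es) in l → 8 row(s).
- a[3] agent_id=2 → 8 match(es) in l → 8 row(s).
- a[4] agent_id=6 → 5 match(es) in l → 5 row(s).
- a[5] agent_id=2 → 8 match(es) in l → 8 row(s).
Total: 44 rows.

44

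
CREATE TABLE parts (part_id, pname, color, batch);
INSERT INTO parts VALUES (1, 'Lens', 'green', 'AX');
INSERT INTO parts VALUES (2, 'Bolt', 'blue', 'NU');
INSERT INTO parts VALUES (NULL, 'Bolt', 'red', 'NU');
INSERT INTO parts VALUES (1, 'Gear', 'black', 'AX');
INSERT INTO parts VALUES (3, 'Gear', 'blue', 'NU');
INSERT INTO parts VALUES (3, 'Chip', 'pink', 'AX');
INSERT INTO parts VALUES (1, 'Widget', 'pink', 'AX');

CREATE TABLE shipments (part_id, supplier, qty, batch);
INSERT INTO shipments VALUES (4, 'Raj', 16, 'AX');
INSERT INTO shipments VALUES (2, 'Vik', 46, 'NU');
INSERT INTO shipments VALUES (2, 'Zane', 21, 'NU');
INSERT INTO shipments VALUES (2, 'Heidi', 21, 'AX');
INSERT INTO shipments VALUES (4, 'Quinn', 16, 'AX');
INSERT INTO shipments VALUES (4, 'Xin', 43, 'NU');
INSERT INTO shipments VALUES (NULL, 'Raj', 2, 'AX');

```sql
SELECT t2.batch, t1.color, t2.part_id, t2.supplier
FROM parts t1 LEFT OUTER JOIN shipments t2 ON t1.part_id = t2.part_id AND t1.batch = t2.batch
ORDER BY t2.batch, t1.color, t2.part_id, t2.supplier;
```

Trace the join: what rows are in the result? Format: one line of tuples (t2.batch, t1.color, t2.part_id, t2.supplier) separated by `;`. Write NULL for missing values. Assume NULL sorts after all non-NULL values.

LEFT JOIN keeps every row from `parts`; unmatched rows get NULL for `shipments`'s columns.
Matching on t1.part_id = t2.part_id AND t1.batch = t2.batch. A NULL in a compared column never satisfies the condition.
- t1[0] part_id=1, batch=AX → no match; kept with NULLs on the t2 side.
- t1[1] part_id=2, batch=NU → 2 match(es) in t2 → 2 row(s).
- t1[2] part_id=NULL, batch=NU → no match; kept with NULLs on the t2 side.
- t1[3] part_id=1, batch=AX → no match; kept with NULLs on the t2 side.
- t1[4] part_id=3, batch=NU → no match; kept with NULLs on the t2 side.
- t1[5] part_id=3, batch=AX → no match; kept with NULLs on the t2 side.
- t1[6] part_id=1, batch=AX → no match; kept with NULLs on the t2 side.
After projecting and ordering:
t2.batch | t1.color | t2.part_id | t2.supplier
NU | blue | 2 | Vik
NU | blue | 2 | Zane
NULL | black | NULL | NULL
NULL | blue | NULL | NULL
NULL | green | NULL | NULL
NULL | pink | NULL | NULL
NULL | pink | NULL | NULL
NULL | red | NULL | NULL

(NU, blue, 2, Vik); (NU, blue, 2, Zane); (NULL, black, NULL, NULL); (NULL, blue, NULL, NULL); (NULL, green, NULL, NULL); (NULL, pink, NULL, NULL); (NULL, pink, NULL, NULL); (NULL, red, NULL, NULL)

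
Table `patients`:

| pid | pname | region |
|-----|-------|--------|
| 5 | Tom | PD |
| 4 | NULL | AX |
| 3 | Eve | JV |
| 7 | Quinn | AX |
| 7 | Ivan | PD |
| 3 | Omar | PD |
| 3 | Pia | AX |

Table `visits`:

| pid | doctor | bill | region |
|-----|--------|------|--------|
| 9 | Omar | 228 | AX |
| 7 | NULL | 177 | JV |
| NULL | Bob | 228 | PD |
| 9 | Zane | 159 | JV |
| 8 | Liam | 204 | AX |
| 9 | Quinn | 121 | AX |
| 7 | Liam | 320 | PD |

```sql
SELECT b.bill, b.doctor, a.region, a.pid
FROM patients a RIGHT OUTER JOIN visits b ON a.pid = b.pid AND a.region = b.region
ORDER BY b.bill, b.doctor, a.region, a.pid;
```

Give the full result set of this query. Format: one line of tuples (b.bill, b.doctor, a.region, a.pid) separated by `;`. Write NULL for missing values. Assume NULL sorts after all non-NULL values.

RIGHT JOIN keeps every row from `visits`; unmatched rows get NULL for `patients`'s columns.
Matching on a.pid = b.pid AND a.region = b.region. A NULL in a compared column never satisfies the condition.
- a[0] pid=5, region=PD → no match.
- a[1] pid=4, region=AX → no match.
- a[2] pid=3, region=JV → no match.
- a[3] pid=7, region=AX → no match.
- a[4] pid=7, region=PD → 1 match(es) in b → 1 row(s).
- a[5] pid=3, region=PD → no match.
- a[6] pid=3, region=AX → no match.
- 6 row(s) from b found no a partner → padded with NULL.
After projecting and ordering:
b.bill | b.doctor | a.region | a.pid
121 | Quinn | NULL | NULL
159 | Zane | NULL | NULL
177 | NULL | NULL | NULL
204 | Liam | NULL | NULL
228 | Bob | NULL | NULL
228 | Omar | NULL | NULL
320 | Liam | PD | 7

(121, Quinn, NULL, NULL); (159, Zane, NULL, NULL); (177, NULL, NULL, NULL); (204, Liam, NULL, NULL); (228, Bob, NULL, NULL); (228, Omar, NULL, NULL); (320, Liam, PD, 7)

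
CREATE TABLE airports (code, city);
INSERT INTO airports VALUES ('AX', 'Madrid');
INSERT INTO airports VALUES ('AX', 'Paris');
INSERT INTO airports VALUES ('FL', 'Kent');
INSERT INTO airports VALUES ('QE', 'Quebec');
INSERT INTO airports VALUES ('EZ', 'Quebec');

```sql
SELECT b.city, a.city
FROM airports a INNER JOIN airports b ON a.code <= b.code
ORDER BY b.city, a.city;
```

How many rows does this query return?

16

INNER JOIN keeps only pairs where the ON condition holds.
Matching on a.code <= b.code.
Matched pairs: 16.
Total: 16 rows.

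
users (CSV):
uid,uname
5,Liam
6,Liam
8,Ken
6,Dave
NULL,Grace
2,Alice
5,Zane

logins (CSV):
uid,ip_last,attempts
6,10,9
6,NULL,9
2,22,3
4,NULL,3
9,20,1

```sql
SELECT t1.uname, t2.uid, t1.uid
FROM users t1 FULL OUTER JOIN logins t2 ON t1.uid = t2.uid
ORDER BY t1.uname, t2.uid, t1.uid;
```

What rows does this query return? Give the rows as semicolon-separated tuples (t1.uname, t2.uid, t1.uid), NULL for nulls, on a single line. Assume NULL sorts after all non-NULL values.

(Alice, 2, 2); (Dave, 6, 6); (Dave, 6, 6); (Grace, NULL, NULL); (Ken, NULL, 8); (Liam, 6, 6); (Liam, 6, 6); (Liam, NULL, 5); (Zane, NULL, 5); (NULL, 4, NULL); (NULL, 9, NULL)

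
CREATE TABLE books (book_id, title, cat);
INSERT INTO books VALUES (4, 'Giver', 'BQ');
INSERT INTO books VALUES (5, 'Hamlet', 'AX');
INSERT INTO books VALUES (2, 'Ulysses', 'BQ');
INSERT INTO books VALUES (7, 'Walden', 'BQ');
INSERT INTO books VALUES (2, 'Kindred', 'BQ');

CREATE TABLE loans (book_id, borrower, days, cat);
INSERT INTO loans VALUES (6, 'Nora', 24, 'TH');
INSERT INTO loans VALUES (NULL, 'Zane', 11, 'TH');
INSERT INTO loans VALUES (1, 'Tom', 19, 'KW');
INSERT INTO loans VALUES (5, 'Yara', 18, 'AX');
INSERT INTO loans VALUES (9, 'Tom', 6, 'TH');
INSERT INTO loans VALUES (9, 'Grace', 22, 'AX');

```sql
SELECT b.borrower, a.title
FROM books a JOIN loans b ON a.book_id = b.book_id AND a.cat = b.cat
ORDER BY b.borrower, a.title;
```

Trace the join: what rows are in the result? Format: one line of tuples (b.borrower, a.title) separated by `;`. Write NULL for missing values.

(Yara, Hamlet)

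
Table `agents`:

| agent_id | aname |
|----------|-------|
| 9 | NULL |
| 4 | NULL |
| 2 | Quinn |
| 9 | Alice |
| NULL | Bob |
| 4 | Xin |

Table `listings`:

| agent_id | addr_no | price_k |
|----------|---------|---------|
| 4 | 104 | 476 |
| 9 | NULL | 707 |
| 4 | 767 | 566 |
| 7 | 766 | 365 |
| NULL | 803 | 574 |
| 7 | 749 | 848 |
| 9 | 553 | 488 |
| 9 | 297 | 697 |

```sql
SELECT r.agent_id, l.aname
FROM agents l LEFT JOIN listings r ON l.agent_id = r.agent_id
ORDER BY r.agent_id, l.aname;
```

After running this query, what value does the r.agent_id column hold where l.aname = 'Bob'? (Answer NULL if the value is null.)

LEFT JOIN keeps every row from `agents`; unmatched rows get NULL for `listings`'s columns.
Matching on l.agent_id = r.agent_id. A NULL in a compared column never satisfies the condition.
- l (agent_id=9) pairs with 3 row(s) of r.
- l (agent_id=4) pairs with 2 row(s) of r.
- l (agent_id=2) has no partner → padded with NULL.
- l (agent_id=9) pairs with 3 row(s) of r.
- l (agent_id=NULL) has no partner → padded with NULL.
- l (agent_id=4) pairs with 2 row(s) of r.

NULL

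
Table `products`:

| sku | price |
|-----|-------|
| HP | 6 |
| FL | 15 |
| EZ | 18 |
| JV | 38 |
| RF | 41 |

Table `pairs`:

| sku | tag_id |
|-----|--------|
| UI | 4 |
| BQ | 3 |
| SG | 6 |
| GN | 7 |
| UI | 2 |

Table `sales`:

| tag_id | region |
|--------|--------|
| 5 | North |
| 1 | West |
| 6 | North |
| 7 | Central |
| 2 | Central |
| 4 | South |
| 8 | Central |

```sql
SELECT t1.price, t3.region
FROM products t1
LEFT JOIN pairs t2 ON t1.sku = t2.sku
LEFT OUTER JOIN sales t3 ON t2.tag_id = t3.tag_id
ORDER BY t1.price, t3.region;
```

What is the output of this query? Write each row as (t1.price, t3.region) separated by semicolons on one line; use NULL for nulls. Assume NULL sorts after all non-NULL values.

(6, NULL); (15, NULL); (18, NULL); (38, NULL); (41, NULL)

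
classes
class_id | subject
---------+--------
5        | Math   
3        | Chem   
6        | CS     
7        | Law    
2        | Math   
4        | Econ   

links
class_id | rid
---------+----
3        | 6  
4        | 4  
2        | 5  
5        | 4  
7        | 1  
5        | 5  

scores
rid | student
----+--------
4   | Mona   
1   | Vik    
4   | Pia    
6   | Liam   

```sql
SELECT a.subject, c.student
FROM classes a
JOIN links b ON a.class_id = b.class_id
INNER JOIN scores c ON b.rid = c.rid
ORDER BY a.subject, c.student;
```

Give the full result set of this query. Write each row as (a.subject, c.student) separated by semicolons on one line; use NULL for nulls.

Evaluate left to right. First `classes a INNER JOIN links b` on class_id: 6 row(s).
Then INNER JOIN `scores c` on rid: keep only rows whose b.rid appears in c.

(Chem, Liam); (Econ, Mona); (Econ, Pia); (Law, Vik); (Math, Mona); (Math, Pia)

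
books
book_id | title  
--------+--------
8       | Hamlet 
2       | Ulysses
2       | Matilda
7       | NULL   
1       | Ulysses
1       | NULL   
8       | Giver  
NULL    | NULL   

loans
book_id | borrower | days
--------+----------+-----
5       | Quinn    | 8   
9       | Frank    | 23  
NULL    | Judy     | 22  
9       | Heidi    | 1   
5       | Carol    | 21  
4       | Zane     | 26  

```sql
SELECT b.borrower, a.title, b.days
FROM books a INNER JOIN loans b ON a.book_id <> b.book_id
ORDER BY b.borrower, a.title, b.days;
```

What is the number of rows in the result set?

INNER JOIN keeps only pairs where the ON condition holds.
Matching on a.book_id <> b.book_id. A NULL in a compared column never satisfies the condition.
- a row (book_id=8): matches 5 b row(s) → 5 output row(s).
- a row (book_id=2): matches 5 b row(s) → 5 output row(s).
- a row (book_id=2): matches 5 b row(s) → 5 output row(s).
- a row (book_id=7): matches 5 b row(s) → 5 output row(s).
- a row (book_id=1): matches 5 b row(s) → 5 output row(s).
- a row (book_id=1): matches 5 b row(s) → 5 output row(s).
- a row (book_id=8): matches 5 b row(s) → 5 output row(s).
- a row (book_id=NULL): no match → dropped.
Total: 35 rows.

35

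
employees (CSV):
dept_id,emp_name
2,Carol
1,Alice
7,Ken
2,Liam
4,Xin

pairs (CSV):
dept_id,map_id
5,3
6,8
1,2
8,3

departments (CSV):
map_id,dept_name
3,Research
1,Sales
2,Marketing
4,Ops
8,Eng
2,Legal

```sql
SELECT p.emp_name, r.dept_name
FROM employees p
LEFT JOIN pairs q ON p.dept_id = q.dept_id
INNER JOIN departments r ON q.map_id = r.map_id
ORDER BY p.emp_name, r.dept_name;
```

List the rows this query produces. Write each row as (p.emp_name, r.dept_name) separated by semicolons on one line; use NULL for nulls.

(Alice, Legal); (Alice, Marketing)

Joins associate left-to-right: employees LEFT JOIN pairs on dept_id gives 5 intermediate row(s).
Then INNER JOIN `departments r` on map_id: keep only rows whose q.map_id appears in r.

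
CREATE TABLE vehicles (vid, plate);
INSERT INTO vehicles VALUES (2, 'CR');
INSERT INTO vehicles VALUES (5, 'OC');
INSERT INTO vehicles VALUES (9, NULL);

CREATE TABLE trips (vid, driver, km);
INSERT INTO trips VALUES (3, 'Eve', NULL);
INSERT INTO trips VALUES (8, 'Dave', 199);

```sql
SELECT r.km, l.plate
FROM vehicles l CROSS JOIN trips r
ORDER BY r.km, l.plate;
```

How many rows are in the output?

CROSS JOIN pairs every row of `vehicles` with every row of `trips`: 3 × 2 = 6 rows.

6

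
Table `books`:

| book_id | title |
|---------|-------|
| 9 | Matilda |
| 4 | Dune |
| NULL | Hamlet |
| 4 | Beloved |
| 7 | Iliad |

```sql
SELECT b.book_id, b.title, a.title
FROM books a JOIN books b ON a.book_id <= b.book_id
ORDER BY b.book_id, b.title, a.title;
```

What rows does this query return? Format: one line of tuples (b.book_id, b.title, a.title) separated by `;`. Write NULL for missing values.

INNER JOIN keeps only pairs where the ON condition holds.
Matching on a.book_id <= b.book_id. A NULL in a compared column never satisfies the condition.
- a row (book_id=9): matches 1 b row(s) → 1 output row(s).
- a row (book_id=4): matches 4 b row(s) → 4 output row(s).
- a row (book_id=NULL): no match → dropped.
- a row (book_id=4): matches 4 b row(s) → 4 output row(s).
- a row (book_id=7): matches 2 b row(s) → 2 output row(s).

(4, Beloved, Beloved); (4, Beloved, Dune); (4, Dune, Beloved); (4, Dune, Dune); (7, Iliad, Beloved); (7, Iliad, Dune); (7, Iliad, Iliad); (9, Matilda, Beloved); (9, Matilda, Dune); (9, Matilda, Iliad); (9, Matilda, Matilda)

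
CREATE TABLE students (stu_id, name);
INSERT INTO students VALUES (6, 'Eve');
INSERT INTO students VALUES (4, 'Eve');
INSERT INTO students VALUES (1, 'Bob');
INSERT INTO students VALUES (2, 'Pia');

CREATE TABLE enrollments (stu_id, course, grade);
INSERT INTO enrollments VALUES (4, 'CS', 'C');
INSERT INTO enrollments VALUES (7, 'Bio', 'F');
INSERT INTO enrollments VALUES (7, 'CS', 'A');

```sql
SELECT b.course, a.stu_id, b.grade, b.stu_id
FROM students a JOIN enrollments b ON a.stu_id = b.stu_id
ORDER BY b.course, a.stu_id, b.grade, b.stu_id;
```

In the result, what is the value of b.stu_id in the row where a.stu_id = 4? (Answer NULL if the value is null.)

4

INNER JOIN keeps only pairs where the ON condition holds.
Matching on a.stu_id = b.stu_id.
- stu_id=6: no matching b row, dropped.
- stu_id=4: 1 matching b row(s), so 1 row(s) emitted.
- stu_id=1: no matching b row, dropped.
- stu_id=2: no matching b row, dropped.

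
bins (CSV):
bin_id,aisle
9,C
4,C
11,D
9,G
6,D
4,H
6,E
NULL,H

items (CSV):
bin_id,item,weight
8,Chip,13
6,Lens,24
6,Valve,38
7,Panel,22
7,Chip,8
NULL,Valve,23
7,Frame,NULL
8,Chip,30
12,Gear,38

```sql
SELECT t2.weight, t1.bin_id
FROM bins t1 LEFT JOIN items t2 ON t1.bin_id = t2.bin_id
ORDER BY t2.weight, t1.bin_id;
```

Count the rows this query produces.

LEFT JOIN keeps every row from `bins`; unmatched rows get NULL for `items`'s columns.
Matching on t1.bin_id = t2.bin_id. A NULL in a compared column never satisfies the condition.
- t1 (bin_id=9) has no partner → padded with NULL.
- t1 (bin_id=4) has no partner → padded with NULL.
- t1 (bin_id=11) has no partner → padded with NULL.
- t1 (bin_id=9) has no partner → padded with NULL.
- t1 (bin_id=6) pairs with 2 row(s) of t2.
- t1 (bin_id=4) has no partner → padded with NULL.
- t1 (bin_id=6) pairs with 2 row(s) of t2.
- t1 (bin_id=NULL) has no partner → padded with NULL.
Total: 4 matched + 6 padded = 10 rows.

10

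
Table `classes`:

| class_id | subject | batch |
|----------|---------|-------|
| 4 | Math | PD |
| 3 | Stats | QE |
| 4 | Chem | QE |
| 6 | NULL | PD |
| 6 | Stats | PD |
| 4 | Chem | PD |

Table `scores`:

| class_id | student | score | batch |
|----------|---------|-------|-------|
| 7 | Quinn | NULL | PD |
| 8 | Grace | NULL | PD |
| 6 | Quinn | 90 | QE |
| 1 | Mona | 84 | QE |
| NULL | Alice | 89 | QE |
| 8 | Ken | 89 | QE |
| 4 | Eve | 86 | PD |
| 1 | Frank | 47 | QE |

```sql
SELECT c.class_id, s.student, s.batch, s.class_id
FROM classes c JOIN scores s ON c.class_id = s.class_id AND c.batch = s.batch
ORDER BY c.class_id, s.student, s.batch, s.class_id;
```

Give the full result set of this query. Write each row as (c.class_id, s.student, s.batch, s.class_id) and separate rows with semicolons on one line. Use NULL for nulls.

(4, Eve, PD, 4); (4, Eve, PD, 4)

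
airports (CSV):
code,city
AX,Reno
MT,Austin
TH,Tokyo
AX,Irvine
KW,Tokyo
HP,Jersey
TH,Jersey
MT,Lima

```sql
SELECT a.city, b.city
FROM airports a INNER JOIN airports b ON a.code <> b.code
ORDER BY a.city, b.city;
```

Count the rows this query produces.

50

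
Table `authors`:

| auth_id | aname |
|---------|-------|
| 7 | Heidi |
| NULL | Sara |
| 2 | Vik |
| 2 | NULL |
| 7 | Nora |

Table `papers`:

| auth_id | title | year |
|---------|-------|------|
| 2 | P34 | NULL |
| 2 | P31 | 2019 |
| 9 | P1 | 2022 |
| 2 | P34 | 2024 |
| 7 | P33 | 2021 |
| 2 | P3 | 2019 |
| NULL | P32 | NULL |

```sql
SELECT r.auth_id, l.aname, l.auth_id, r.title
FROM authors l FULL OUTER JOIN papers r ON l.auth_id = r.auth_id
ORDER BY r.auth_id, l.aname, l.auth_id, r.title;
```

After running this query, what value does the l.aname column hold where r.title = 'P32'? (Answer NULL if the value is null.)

NULL

FULL OUTER JOIN keeps every row from both sides; unmatched rows get NULL for the other side's columns.
Matching on l.auth_id = r.auth_id. A NULL in a compared column never satisfies the condition.
- l (auth_id=7) pairs with 1 row(s) of r.
- l (auth_id=NULL) has no partner → padded with NULL.
- l (auth_id=2) pairs with 4 row(s) of r.
- l (auth_id=2) pairs with 4 row(s) of r.
- l (auth_id=7) pairs with 1 row(s) of r.
- 2 r row(s) had no l match → kept, l columns NULL.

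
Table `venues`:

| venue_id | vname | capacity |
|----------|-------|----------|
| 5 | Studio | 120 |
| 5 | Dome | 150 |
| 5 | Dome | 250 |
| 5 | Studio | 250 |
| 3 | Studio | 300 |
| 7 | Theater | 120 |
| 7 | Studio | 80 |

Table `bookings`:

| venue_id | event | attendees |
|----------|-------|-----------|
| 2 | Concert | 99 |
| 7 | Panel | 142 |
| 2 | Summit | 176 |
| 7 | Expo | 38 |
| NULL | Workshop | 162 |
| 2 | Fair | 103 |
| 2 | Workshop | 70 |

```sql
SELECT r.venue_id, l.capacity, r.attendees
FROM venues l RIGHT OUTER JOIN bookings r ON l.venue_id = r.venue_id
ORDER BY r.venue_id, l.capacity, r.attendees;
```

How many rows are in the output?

RIGHT JOIN keeps every row from `bookings`; unmatched rows get NULL for `venues`'s columns.
Matching on l.venue_id = r.venue_id. A NULL in a compared column never satisfies the condition.
- venue_id=5: no matching r row.
- venue_id=5: no matching r row.
- venue_id=5: no matching r row.
- venue_id=5: no matching r row.
- venue_id=3: no matching r row.
- venue_id=7: 2 matching r row(s), so 2 row(s) emitted.
- venue_id=7: 2 matching r row(s), so 2 row(s) emitted.
- plus 5 unmatched r row(s), each kept with NULL l columns.
Total: 4 matched + 5 padded = 9 rows.

9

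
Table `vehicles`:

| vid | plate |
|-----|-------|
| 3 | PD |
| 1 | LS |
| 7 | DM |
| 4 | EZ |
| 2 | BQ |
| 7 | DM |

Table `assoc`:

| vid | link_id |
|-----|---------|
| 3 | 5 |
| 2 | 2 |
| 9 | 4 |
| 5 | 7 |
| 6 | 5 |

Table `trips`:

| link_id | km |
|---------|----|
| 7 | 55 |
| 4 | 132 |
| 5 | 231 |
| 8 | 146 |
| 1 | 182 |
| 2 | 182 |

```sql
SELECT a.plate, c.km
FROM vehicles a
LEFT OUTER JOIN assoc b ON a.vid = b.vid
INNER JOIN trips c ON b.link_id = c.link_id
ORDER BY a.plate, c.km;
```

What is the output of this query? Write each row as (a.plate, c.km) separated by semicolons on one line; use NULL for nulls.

(BQ, 182); (PD, 231)

Joins associate left-to-right: vehicles LEFT JOIN assoc on vid gives 6 intermediate row(s).
Then INNER JOIN `trips c` on link_id: keep only rows whose b.link_id appears in c.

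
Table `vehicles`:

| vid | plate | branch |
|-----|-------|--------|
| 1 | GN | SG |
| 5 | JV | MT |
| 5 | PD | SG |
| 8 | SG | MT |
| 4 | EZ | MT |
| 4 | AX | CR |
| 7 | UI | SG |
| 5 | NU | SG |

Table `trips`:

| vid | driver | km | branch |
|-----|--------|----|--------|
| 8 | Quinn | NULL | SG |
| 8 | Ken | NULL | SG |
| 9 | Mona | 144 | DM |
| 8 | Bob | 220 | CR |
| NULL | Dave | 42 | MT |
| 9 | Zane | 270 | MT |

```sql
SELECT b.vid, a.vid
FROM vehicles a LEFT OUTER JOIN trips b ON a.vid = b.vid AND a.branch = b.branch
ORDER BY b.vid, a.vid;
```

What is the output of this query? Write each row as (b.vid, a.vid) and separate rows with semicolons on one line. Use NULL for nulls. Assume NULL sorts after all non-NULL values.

(NULL, 1); (NULL, 4); (NULL, 4); (NULL, 5); (NULL, 5); (NULL, 5); (NULL, 7); (NULL, 8)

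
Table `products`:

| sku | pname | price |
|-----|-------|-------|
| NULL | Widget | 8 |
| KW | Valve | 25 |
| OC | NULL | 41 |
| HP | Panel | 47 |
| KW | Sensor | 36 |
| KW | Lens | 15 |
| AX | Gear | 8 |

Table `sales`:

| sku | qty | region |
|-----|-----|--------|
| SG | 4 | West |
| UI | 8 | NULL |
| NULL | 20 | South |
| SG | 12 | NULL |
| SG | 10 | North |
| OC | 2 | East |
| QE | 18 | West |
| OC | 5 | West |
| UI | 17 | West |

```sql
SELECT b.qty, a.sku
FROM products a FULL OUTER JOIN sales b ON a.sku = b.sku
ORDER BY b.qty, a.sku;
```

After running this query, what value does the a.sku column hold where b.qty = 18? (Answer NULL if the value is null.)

FULL OUTER JOIN keeps every row from both sides; unmatched rows get NULL for the other side's columns.
Matching on a.sku = b.sku. A NULL in a compared column never satisfies the condition.
- a row (sku=NULL): no match → kept, b columns NULL.
- a row (sku=KW): no match → kept, b columns NULL.
- a row (sku=OC): matches 2 b row(s) → 2 output row(s).
- a row (sku=HP): no match → kept, b columns NULL.
- a row (sku=KW): no match → kept, b columns NULL.
- a row (sku=KW): no match → kept, b columns NULL.
- a row (sku=AX): no match → kept, b columns NULL.
- 7 b row(s) had no a match → kept, a columns NULL.

NULL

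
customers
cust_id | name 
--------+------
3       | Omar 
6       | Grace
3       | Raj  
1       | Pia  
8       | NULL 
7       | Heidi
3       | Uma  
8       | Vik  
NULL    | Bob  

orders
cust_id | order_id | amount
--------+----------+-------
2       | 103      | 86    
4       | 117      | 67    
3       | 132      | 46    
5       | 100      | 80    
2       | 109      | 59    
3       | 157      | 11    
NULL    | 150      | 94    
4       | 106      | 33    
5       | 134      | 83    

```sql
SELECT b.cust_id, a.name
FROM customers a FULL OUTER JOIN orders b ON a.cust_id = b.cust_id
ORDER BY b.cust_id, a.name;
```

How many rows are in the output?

FULL OUTER JOIN keeps every row from both sides; unmatched rows get NULL for the other side's columns.
Matching on a.cust_id = b.cust_id. A NULL in a compared column never satisfies the condition.
- a row (cust_id=3): matches 2 b row(s) → 2 output row(s).
- a row (cust_id=6): no match → kept, b columns NULL.
- a row (cust_id=3): matches 2 b row(s) → 2 output row(s).
- a row (cust_id=1): no match → kept, b columns NULL.
- a row (cust_id=8): no match → kept, b columns NULL.
- a row (cust_id=7): no match → kept, b columns NULL.
- a row (cust_id=3): matches 2 b row(s) → 2 output row(s).
- a row (cust_id=8): no match → kept, b columns NULL.
- a row (cust_id=NULL): no match → kept, b columns NULL.
- plus 7 unmatched b row(s), each kept with NULL a columns.
Total: 6 matched + 13 padded = 19 rows.

19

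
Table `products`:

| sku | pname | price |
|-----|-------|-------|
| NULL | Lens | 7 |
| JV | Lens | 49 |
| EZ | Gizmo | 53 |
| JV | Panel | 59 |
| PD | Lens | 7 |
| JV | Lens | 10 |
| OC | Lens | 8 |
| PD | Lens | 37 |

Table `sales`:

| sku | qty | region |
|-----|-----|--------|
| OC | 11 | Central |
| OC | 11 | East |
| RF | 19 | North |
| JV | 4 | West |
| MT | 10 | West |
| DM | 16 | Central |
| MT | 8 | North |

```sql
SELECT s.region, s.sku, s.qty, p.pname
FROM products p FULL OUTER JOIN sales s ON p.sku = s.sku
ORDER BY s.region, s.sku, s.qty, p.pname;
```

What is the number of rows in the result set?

13

FULL OUTER JOIN keeps every row from both sides; unmatched rows get NULL for the other side's columns.
Matching on p.sku = s.sku. A NULL in a compared column never satisfies the condition.
- p (sku=NULL) has no partner → padded with NULL.
- p (sku=JV) pairs with 1 row(s) of s.
- p (sku=EZ) has no partner → padded with NULL.
- p (sku=JV) pairs with 1 row(s) of s.
- p (sku=PD) has no partner → padded with NULL.
- p (sku=JV) pairs with 1 row(s) of s.
- p (sku=OC) pairs with 2 row(s) of s.
- p (sku=PD) has no partner → padded with NULL.
- plus 4 unmatched s row(s), each kept with NULL p columns.
Total: 5 matched + 8 padded = 13 rows.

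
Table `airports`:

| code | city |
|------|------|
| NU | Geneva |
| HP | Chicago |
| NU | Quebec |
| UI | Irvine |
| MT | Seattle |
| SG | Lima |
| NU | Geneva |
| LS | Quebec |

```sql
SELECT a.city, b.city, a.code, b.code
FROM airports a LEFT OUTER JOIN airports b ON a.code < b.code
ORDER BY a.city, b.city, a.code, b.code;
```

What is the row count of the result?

LEFT JOIN keeps every row from `airports a`; unmatched rows get NULL for `airports b`'s columns.
Matching on a.code < b.code.
Matched pairs: 25; unmatched a rows kept: 1.
Total: 25 matched + 1 padded = 26 rows.

26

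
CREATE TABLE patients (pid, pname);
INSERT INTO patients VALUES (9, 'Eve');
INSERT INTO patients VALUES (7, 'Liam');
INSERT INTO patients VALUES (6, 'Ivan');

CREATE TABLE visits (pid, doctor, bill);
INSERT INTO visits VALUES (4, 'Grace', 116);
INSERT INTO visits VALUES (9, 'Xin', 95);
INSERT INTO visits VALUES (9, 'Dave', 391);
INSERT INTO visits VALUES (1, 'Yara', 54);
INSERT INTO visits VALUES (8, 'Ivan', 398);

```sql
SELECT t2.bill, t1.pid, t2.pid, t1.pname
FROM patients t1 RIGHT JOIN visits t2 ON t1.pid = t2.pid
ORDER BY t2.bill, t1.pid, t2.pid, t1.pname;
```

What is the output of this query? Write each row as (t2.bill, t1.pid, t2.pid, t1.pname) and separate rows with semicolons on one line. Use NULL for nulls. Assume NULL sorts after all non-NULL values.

(54, NULL, 1, NULL); (95, 9, 9, Eve); (116, NULL, 4, NULL); (391, 9, 9, Eve); (398, NULL, 8, NULL)

RIGHT JOIN keeps every row from `visits`; unmatched rows get NULL for `patients`'s columns.
Matching on t1.pid = t2.pid.
- t1 row (pid=9): matches 2 t2 row(s) → 2 output row(s).
- t1 row (pid=7): no match.
- t1 row (pid=6): no match.
- 3 t2 row(s) had no t1 match → kept, t1 columns NULL.
After projecting and ordering:
t2.bill | t1.pid | t2.pid | t1.pname
54 | NULL | 1 | NULL
95 | 9 | 9 | Eve
116 | NULL | 4 | NULL
391 | 9 | 9 | Eve
398 | NULL | 8 | NULL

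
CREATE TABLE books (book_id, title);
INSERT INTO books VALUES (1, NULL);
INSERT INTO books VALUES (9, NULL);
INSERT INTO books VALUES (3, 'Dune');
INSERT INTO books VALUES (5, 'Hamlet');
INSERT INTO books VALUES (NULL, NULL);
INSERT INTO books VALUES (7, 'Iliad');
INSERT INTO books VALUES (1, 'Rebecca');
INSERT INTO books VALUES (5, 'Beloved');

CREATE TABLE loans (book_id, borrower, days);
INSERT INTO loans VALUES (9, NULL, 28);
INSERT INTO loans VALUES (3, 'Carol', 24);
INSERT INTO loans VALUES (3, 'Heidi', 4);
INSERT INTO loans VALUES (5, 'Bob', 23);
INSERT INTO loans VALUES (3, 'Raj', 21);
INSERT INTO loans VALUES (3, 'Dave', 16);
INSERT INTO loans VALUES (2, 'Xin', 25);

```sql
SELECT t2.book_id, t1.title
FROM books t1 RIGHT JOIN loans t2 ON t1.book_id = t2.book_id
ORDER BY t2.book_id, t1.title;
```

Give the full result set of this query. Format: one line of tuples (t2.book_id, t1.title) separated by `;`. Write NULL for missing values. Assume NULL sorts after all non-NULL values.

(2, NULL); (3, Dune); (3, Dune); (3, Dune); (3, Dune); (5, Beloved); (5, Hamlet); (9, NULL)

RIGHT JOIN keeps every row from `loans`; unmatched rows get NULL for `books`'s columns.
Matching on t1.book_id = t2.book_id. A NULL in a compared column never satisfies the condition.
- t1 (book_id=1) has no partner in t2.
- t1 (book_id=9) pairs with 1 row(s) of t2.
- t1 (book_id=3) pairs with 4 row(s) of t2.
- t1 (book_id=5) pairs with 1 row(s) of t2.
- t1 (book_id=NULL) has no partner in t2.
- t1 (book_id=7) has no partner in t2.
- t1 (book_id=1) has no partner in t2.
- t1 (book_id=5) pairs with 1 row(s) of t2.
- 1 t2 row(s) had no t1 match → kept, t1 columns NULL.
After projecting and ordering:
t2.book_id | t1.title
2 | NULL
3 | Dune
3 | Dune
3 | Dune
3 | Dune
5 | Beloved
5 | Hamlet
9 | NULL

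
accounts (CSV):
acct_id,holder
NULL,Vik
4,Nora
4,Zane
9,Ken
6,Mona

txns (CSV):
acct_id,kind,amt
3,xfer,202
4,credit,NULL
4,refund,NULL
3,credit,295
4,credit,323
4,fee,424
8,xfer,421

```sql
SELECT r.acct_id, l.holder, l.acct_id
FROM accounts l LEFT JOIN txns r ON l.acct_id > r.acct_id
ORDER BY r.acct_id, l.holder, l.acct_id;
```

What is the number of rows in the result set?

LEFT JOIN keeps every row from `accounts`; unmatched rows get NULL for `txns`'s columns.
Matching on l.acct_id > r.acct_id. A NULL in a compared column never satisfies the condition.
Matched pairs: 17; unmatched l rows kept: 1.
Total: 17 matched + 1 padded = 18 rows.

18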